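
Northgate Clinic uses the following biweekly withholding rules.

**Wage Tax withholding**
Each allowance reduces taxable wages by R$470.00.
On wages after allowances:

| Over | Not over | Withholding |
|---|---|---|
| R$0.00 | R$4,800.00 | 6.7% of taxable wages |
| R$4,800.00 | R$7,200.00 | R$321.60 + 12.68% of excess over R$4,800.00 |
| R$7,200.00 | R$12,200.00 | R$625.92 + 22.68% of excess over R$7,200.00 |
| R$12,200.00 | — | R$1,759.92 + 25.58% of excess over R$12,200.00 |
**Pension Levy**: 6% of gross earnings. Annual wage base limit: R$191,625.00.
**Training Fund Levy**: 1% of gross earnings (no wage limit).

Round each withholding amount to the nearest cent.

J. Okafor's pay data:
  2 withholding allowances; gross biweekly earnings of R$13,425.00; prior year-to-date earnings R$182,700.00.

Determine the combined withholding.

R$2,502.57

Wage Tax: taxable = R$13,425.00 − 2×R$470.00 = R$12,485.00
  R$1,759.92 + 25.58% × (R$12,485.00 − R$12,200.00) = R$1,759.92 + 25.58% × R$285.00 = R$1,832.82
Pension Levy: cap R$191,625.00 − YTD R$182,700.00 = R$8,925.00 subject; 6% × R$8,925.00 = R$535.50
Training Fund Levy: 1% × R$13,425.00 = R$134.25
Total: R$1,832.82 + R$535.50 + R$134.25 = R$2,502.57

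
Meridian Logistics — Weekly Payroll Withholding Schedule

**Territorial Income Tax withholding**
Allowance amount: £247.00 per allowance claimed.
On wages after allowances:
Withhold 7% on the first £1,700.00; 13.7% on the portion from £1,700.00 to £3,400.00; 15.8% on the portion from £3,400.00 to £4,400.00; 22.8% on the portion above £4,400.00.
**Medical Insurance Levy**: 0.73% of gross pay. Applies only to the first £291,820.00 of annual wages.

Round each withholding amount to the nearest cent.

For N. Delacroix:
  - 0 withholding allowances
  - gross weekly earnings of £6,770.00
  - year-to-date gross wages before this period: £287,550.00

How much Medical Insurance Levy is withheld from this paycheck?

£31.17

Medical Insurance Levy: cap £291,820.00 − YTD £287,550.00 = £4,270.00 subject; 0.73% × £4,270.00 = £31.17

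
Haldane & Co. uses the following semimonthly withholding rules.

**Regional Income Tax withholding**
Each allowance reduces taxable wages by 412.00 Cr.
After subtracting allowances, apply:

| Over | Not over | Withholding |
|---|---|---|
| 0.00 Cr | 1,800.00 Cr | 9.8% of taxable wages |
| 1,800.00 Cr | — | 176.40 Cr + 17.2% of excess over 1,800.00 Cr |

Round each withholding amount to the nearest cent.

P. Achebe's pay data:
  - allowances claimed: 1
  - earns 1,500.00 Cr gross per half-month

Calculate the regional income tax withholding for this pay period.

Regional Income Tax: taxable = 1,500.00 Cr − 1×412.00 Cr = 1,088.00 Cr
  9.8% × 1,088.00 Cr = 106.62 Cr

106.62 Cr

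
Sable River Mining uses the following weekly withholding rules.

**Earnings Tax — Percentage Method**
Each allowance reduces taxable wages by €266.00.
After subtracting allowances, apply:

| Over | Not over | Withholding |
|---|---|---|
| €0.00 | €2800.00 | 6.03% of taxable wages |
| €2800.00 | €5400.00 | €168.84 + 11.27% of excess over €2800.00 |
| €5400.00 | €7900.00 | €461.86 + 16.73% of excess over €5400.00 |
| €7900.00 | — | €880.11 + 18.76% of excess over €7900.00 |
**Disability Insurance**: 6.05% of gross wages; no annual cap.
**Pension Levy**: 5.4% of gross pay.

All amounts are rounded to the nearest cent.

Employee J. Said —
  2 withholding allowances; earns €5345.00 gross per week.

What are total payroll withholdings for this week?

Earnings Tax: taxable = €5345.00 − 2×€266.00 = €4813.00
  €168.84 + 11.27% × (€4813.00 − €2800.00) = €168.84 + 11.27% × €2013.00 = €395.71
Disability Insurance: 6.05% × €5345.00 = €323.37
Pension Levy: 5.4% × €5345.00 = €288.63
Total: €395.71 + €323.37 + €288.63 = €1007.71

€1007.71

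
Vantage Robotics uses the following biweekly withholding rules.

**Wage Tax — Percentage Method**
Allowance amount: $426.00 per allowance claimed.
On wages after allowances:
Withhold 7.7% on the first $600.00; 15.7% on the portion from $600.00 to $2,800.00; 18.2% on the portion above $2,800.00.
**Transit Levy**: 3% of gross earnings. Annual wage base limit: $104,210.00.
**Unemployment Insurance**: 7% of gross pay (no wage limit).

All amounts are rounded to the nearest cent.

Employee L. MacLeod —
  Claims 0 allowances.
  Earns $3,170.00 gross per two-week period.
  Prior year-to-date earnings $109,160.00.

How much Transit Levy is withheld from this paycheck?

Transit Levy: YTD $109,160.00 ≥ cap $104,210.00 → $0.00

$0.00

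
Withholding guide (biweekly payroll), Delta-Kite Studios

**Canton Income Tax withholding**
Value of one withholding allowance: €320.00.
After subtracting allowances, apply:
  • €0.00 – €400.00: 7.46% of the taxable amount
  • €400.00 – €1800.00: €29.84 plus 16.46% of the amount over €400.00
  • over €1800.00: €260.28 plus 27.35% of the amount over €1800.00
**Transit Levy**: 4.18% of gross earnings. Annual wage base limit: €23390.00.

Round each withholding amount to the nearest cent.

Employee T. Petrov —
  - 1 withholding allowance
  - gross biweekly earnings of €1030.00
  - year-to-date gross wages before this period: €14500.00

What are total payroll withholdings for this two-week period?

Canton Income Tax: taxable = €1030.00 − 1×€320.00 = €710.00
  €29.84 + 16.46% × (€710.00 − €400.00) = €29.84 + 16.46% × €310.00 = €80.87
Transit Levy: 4.18% × €1030.00 = €43.05
Total: €80.87 + €43.05 = €123.92

€123.92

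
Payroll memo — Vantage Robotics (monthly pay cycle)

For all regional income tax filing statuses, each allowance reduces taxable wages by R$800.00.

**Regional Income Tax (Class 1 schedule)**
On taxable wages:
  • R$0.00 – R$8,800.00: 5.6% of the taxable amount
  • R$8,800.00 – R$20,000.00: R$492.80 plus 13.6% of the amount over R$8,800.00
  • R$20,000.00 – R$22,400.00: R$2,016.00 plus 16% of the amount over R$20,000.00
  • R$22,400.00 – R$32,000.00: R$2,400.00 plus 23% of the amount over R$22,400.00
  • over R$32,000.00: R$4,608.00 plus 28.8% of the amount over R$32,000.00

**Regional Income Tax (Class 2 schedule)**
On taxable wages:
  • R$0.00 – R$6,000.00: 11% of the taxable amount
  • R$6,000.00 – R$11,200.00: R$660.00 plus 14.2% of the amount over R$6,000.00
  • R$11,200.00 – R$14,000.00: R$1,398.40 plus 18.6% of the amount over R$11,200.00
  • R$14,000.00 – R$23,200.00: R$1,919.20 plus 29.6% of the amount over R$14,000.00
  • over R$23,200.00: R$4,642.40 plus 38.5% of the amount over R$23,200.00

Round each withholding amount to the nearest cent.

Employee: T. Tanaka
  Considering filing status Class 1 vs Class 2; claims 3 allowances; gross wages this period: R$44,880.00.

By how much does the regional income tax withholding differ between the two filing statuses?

R$4,438.96

Regional Income Tax (Class 1): taxable = R$44,880.00 − 3×R$800.00 = R$42,480.00
  R$4,608.00 + 28.8% × (R$42,480.00 − R$32,000.00) = R$4,608.00 + 28.8% × R$10,480.00 = R$7,626.24
Regional Income Tax (Class 2): taxable = R$44,880.00 − 3×R$800.00 = R$42,480.00
  R$4,642.40 + 38.5% × (R$42,480.00 − R$23,200.00) = R$4,642.40 + 38.5% × R$19,280.00 = R$12,065.20
Difference: |R$7,626.24 − R$12,065.20| = R$4,438.96 (higher under Class 2)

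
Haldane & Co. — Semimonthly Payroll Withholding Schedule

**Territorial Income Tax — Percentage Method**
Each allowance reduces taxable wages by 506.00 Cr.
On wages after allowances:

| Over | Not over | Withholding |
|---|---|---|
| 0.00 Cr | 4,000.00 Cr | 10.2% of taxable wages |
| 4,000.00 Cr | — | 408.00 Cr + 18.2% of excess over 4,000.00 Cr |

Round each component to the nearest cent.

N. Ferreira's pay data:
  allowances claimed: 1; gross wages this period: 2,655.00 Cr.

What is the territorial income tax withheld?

219.20 Cr

Territorial Income Tax: taxable = 2,655.00 Cr − 1×506.00 Cr = 2,149.00 Cr
  10.2% × 2,149.00 Cr = 219.20 Cr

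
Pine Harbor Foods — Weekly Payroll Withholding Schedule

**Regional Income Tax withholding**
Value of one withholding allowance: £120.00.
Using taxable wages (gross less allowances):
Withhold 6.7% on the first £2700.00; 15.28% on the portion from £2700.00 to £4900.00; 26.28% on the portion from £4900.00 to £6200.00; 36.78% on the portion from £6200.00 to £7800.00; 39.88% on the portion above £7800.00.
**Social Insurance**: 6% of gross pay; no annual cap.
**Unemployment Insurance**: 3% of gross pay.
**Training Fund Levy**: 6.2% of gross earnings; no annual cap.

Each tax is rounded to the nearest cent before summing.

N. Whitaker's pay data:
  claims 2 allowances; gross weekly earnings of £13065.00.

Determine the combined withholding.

Regional Income Tax: taxable = £13065.00 − 2×£120.00 = £12825.00
  £1447.18 + 39.88% × (£12825.00 − £7800.00) = £1447.18 + 39.88% × £5025.00 = £3451.15
Social Insurance: 6% × £13065.00 = £783.90
Unemployment Insurance: 3% × £13065.00 = £391.95
Training Fund Levy: 6.2% × £13065.00 = £810.03
Total: £3451.15 + £783.90 + £391.95 + £810.03 = £5437.03

£5437.03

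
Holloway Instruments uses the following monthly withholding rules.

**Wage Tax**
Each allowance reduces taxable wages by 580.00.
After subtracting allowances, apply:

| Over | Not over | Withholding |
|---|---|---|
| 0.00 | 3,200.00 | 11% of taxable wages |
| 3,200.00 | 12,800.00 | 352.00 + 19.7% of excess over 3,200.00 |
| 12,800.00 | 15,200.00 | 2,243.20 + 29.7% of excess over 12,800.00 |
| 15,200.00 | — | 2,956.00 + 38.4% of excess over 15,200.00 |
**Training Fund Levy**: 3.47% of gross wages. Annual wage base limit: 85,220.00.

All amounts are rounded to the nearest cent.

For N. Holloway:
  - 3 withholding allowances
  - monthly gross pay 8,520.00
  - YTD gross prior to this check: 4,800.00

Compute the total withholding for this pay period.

Wage Tax: taxable = 8,520.00 − 3×580.00 = 6,780.00
  352.00 + 19.7% × (6,780.00 − 3,200.00) = 352.00 + 19.7% × 3,580.00 = 1,057.26
Training Fund Levy: 3.47% × 8,520.00 = 295.64
Total: 1,057.26 + 295.64 = 1,352.90

1,352.90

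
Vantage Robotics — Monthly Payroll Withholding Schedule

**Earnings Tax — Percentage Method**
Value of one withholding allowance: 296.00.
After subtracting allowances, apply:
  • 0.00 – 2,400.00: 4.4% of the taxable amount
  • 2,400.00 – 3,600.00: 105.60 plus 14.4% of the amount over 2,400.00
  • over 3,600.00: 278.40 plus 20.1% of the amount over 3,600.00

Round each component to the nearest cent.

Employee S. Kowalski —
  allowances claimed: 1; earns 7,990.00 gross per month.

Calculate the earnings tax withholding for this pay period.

Earnings Tax: taxable = 7,990.00 − 1×296.00 = 7,694.00
  278.40 + 20.1% × (7,694.00 − 3,600.00) = 278.40 + 20.1% × 4,094.00 = 1,101.29

1,101.29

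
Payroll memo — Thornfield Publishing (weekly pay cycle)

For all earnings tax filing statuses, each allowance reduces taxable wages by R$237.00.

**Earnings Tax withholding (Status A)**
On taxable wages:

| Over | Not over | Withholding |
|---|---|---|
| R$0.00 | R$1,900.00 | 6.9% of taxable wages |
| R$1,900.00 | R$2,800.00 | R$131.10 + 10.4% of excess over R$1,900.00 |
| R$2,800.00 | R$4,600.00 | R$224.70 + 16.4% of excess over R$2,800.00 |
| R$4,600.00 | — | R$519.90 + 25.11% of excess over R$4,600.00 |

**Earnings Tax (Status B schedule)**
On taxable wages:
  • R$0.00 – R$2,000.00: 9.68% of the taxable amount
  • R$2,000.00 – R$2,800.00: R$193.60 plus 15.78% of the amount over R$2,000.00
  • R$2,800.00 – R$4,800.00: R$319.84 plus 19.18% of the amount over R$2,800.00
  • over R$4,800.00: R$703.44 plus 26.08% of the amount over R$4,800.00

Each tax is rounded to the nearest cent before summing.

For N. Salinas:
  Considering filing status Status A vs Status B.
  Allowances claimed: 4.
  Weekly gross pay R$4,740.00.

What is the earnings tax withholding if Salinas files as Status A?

Earnings Tax (Status A): taxable = R$4,740.00 − 4×R$237.00 = R$3,792.00
  R$224.70 + 16.4% × (R$3,792.00 − R$2,800.00) = R$224.70 + 16.4% × R$992.00 = R$387.39

R$387.39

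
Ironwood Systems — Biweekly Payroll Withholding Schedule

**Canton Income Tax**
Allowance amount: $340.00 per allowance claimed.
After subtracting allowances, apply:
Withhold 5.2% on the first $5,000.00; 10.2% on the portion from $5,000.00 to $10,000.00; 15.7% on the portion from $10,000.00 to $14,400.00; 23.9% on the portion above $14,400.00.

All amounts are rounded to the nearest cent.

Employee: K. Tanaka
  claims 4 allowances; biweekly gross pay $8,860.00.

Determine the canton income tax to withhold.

Canton Income Tax: taxable = $8,860.00 − 4×$340.00 = $7,500.00
  $260.00 + 10.2% × ($7,500.00 − $5,000.00) = $260.00 + 10.2% × $2,500.00 = $515.00

$515.00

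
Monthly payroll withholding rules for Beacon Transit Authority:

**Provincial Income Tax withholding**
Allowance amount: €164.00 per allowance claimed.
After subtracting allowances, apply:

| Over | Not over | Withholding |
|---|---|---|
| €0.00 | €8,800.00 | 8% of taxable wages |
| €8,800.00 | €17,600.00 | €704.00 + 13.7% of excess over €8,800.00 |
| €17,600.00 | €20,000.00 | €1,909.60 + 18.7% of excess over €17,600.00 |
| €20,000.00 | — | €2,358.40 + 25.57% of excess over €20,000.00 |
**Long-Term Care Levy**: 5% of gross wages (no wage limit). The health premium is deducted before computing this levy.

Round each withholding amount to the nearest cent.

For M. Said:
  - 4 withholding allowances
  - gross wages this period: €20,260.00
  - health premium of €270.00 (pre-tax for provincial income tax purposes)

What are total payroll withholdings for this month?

€3,233.36

Provincial Income Tax: taxable = €20,260.00 − €270.00 − 4×€164.00 = €19,334.00
  €1,909.60 + 18.7% × (€19,334.00 − €17,600.00) = €1,909.60 + 18.7% × €1,734.00 = €2,233.86
Long-Term Care Levy: 5% × €19,990.00 = €999.50
Total: €2,233.86 + €999.50 = €3,233.36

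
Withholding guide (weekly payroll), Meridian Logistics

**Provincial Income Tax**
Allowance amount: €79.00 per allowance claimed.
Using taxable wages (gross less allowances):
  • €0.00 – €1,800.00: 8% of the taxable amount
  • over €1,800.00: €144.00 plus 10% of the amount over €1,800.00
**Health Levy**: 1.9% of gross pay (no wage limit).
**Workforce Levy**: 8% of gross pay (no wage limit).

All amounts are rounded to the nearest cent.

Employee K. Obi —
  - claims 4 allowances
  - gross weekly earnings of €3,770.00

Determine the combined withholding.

€682.63

Provincial Income Tax: taxable = €3,770.00 − 4×€79.00 = €3,454.00
  €144.00 + 10% × (€3,454.00 − €1,800.00) = €144.00 + 10% × €1,654.00 = €309.40
Health Levy: 1.9% × €3,770.00 = €71.63
Workforce Levy: 8% × €3,770.00 = €301.60
Total: €309.40 + €71.63 + €301.60 = €682.63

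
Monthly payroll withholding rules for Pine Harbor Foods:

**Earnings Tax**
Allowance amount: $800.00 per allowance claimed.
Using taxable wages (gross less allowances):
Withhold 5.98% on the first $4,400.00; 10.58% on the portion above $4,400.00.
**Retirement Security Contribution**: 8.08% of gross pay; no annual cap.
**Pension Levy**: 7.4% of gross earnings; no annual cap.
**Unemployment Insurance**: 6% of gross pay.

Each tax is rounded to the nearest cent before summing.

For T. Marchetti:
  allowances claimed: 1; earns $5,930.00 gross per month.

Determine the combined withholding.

Earnings Tax: taxable = $5,930.00 − 1×$800.00 = $5,130.00
  $263.12 + 10.58% × ($5,130.00 − $4,400.00) = $263.12 + 10.58% × $730.00 = $340.35
Retirement Security Contribution: 8.08% × $5,930.00 = $479.14
Pension Levy: 7.4% × $5,930.00 = $438.82
Unemployment Insurance: 6% × $5,930.00 = $355.80
Total: $340.35 + $479.14 + $438.82 + $355.80 = $1,614.11

$1,614.11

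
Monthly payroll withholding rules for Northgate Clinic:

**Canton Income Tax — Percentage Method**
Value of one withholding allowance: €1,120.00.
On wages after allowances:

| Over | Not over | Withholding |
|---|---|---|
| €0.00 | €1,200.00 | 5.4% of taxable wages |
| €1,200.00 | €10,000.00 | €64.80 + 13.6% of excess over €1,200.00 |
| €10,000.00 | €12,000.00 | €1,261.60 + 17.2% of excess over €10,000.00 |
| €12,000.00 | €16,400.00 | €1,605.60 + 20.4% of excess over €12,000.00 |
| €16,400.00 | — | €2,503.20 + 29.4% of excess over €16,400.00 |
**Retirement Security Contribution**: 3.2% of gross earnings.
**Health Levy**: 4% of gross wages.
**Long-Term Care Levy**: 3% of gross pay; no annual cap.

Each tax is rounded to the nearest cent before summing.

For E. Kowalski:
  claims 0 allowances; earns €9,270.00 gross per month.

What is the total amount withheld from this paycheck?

€2,107.86

Canton Income Tax: taxable = €9,270.00
  €64.80 + 13.6% × (€9,270.00 − €1,200.00) = €64.80 + 13.6% × €8,070.00 = €1,162.32
Retirement Security Contribution: 3.2% × €9,270.00 = €296.64
Health Levy: 4% × €9,270.00 = €370.80
Long-Term Care Levy: 3% × €9,270.00 = €278.10
Total: €1,162.32 + €296.64 + €370.80 + €278.10 = €2,107.86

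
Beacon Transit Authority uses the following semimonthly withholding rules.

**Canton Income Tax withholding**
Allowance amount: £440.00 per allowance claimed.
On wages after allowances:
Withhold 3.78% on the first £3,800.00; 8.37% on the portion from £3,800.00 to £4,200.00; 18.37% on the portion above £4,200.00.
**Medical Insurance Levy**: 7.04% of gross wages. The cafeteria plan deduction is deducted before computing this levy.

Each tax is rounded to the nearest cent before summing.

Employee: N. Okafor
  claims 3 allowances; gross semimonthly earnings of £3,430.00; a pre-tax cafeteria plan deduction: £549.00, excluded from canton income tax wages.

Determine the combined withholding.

£261.83

Canton Income Tax: taxable = £3,430.00 − £549.00 − 3×£440.00 = £1,561.00
  3.78% × £1,561.00 = £59.01
Medical Insurance Levy: 7.04% × £2,881.00 = £202.82
Total: £59.01 + £202.82 = £261.83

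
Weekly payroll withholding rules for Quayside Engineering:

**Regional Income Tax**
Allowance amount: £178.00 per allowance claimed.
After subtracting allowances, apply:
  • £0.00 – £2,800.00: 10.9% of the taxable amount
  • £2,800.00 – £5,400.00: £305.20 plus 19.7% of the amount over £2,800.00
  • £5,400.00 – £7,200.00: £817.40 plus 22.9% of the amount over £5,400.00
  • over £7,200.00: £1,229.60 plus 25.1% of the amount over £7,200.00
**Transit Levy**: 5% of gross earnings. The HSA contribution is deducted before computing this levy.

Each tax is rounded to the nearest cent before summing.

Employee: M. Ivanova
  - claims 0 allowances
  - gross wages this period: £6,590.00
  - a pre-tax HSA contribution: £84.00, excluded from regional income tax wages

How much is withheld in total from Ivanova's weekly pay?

Regional Income Tax: taxable = £6,590.00 − £84.00 = £6,506.00
  £817.40 + 22.9% × (£6,506.00 − £5,400.00) = £817.40 + 22.9% × £1,106.00 = £1,070.67
Transit Levy: 5% × £6,506.00 = £325.30
Total: £1,070.67 + £325.30 = £1,395.97

£1,395.97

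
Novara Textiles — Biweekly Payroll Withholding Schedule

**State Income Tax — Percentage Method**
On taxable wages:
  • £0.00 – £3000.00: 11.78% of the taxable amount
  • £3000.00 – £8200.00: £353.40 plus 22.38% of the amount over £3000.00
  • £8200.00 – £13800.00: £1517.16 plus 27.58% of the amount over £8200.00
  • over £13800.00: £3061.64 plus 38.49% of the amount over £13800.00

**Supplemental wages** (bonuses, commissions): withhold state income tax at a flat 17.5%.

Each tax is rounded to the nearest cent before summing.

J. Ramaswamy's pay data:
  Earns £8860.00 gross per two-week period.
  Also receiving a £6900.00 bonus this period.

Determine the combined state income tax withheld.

£2906.69

State Income Tax: taxable = £8860.00
  £1517.16 + 27.58% × (£8860.00 − £8200.00) = £1517.16 + 27.58% × £660.00 = £1699.19
Supplemental (17.5% flat on bonus): 17.5% × £6900.00 = £1207.50
Total state income tax: £1699.19 + £1207.50 = £2906.69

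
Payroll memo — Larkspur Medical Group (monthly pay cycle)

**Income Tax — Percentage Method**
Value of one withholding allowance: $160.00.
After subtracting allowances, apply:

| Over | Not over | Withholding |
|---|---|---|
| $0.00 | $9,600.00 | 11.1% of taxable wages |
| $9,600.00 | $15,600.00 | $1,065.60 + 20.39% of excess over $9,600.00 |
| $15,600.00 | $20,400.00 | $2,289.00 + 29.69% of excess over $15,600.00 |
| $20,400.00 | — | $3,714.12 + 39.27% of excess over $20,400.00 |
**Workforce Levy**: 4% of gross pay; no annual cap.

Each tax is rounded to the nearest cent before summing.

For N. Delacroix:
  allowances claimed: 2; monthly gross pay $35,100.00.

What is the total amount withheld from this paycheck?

$10,765.15

Income Tax: taxable = $35,100.00 − 2×$160.00 = $34,780.00
  $3,714.12 + 39.27% × ($34,780.00 − $20,400.00) = $3,714.12 + 39.27% × $14,380.00 = $9,361.15
Workforce Levy: 4% × $35,100.00 = $1,404.00
Total: $9,361.15 + $1,404.00 = $10,765.15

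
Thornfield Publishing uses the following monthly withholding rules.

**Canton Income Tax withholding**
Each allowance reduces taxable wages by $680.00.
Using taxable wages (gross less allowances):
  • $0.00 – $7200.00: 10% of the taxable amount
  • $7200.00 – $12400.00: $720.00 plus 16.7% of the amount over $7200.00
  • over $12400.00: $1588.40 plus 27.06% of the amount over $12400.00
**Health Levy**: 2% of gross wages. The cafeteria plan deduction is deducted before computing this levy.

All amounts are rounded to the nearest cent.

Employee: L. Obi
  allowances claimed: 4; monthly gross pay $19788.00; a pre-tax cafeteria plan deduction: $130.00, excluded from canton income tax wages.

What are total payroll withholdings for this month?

$3209.54

Canton Income Tax: taxable = $19788.00 − $130.00 − 4×$680.00 = $16938.00
  $1588.40 + 27.06% × ($16938.00 − $12400.00) = $1588.40 + 27.06% × $4538.00 = $2816.38
Health Levy: 2% × $19658.00 = $393.16
Total: $2816.38 + $393.16 = $3209.54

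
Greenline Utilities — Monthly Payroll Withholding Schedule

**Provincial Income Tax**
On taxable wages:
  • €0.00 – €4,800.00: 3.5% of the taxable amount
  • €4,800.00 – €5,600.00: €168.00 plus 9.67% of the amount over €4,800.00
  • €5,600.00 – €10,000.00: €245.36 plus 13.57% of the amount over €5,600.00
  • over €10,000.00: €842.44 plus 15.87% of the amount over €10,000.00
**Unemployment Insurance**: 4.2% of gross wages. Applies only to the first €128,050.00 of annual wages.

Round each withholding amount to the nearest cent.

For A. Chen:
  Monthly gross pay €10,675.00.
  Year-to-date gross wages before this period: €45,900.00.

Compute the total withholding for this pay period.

Provincial Income Tax: taxable = €10,675.00
  €842.44 + 15.87% × (€10,675.00 − €10,000.00) = €842.44 + 15.87% × €675.00 = €949.56
Unemployment Insurance: 4.2% × €10,675.00 = €448.35
Total: €949.56 + €448.35 = €1,397.91

€1,397.91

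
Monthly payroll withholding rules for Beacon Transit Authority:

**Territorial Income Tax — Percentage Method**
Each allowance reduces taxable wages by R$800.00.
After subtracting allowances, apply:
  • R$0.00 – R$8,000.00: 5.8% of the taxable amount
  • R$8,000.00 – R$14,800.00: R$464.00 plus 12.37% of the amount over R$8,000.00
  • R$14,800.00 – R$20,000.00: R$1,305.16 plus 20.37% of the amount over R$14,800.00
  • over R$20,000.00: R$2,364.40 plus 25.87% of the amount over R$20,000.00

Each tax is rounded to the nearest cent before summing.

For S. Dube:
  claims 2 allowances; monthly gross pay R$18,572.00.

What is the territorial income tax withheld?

Territorial Income Tax: taxable = R$18,572.00 − 2×R$800.00 = R$16,972.00
  R$1,305.16 + 20.37% × (R$16,972.00 − R$14,800.00) = R$1,305.16 + 20.37% × R$2,172.00 = R$1,747.60

R$1,747.60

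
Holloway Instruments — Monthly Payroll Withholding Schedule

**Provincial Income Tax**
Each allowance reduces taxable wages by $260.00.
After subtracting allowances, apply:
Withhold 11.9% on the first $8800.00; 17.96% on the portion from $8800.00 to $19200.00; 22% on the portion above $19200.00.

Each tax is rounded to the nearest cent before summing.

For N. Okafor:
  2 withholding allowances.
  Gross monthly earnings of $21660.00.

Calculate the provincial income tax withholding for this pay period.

$3341.84

Provincial Income Tax: taxable = $21660.00 − 2×$260.00 = $21140.00
  $2915.04 + 22% × ($21140.00 − $19200.00) = $2915.04 + 22% × $1940.00 = $3341.84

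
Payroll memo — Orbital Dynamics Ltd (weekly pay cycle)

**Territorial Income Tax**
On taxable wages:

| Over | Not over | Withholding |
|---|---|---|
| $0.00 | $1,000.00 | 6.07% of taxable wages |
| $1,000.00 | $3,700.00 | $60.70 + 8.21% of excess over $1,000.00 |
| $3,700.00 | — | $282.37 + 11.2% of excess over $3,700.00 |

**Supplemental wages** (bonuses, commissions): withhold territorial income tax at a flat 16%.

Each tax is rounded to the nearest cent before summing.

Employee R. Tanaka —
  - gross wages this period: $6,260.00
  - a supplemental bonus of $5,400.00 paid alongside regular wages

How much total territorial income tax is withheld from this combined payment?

Territorial Income Tax: taxable = $6,260.00
  $282.37 + 11.2% × ($6,260.00 − $3,700.00) = $282.37 + 11.2% × $2,560.00 = $569.09
Supplemental (16% flat on bonus): 16% × $5,400.00 = $864.00
Total territorial income tax: $569.09 + $864.00 = $1,433.09

$1,433.09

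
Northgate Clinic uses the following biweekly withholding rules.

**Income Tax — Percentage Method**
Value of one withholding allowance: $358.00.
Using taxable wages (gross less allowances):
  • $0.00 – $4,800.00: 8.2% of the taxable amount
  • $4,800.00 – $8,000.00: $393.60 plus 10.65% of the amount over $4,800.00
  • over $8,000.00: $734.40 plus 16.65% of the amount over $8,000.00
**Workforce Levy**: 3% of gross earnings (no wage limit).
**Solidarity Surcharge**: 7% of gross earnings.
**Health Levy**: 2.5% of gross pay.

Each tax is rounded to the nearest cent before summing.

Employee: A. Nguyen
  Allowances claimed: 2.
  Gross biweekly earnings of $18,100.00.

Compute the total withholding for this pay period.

Income Tax: taxable = $18,100.00 − 2×$358.00 = $17,384.00
  $734.40 + 16.65% × ($17,384.00 − $8,000.00) = $734.40 + 16.65% × $9,384.00 = $2,296.84
Workforce Levy: 3% × $18,100.00 = $543.00
Solidarity Surcharge: 7% × $18,100.00 = $1,267.00
Health Levy: 2.5% × $18,100.00 = $452.50
Total: $2,296.84 + $543.00 + $1,267.00 + $452.50 = $4,559.34

$4,559.34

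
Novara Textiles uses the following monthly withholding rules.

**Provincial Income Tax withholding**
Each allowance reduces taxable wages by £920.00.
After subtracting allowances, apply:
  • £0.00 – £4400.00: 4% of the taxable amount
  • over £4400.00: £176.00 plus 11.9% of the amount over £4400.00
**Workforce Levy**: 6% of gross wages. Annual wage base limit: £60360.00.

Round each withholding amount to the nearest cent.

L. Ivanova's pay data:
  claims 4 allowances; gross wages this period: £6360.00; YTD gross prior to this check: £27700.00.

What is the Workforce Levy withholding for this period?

Workforce Levy: 6% × £6360.00 = £381.60

£381.60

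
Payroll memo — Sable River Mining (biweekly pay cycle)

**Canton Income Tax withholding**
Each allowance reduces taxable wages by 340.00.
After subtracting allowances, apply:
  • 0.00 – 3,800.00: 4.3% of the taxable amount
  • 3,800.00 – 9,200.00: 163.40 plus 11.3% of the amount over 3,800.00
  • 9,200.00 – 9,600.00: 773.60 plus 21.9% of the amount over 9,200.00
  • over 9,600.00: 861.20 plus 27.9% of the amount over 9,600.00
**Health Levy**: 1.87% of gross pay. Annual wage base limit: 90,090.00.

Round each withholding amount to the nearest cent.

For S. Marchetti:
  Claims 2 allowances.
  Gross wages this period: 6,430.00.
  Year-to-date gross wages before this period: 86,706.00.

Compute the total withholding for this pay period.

Canton Income Tax: taxable = 6,430.00 − 2×340.00 = 5,750.00
  163.40 + 11.3% × (5,750.00 − 3,800.00) = 163.40 + 11.3% × 1,950.00 = 383.75
Health Levy: cap 90,090.00 − YTD 86,706.00 = 3,384.00 subject; 1.87% × 3,384.00 = 63.28
Total: 383.75 + 63.28 = 447.03

447.03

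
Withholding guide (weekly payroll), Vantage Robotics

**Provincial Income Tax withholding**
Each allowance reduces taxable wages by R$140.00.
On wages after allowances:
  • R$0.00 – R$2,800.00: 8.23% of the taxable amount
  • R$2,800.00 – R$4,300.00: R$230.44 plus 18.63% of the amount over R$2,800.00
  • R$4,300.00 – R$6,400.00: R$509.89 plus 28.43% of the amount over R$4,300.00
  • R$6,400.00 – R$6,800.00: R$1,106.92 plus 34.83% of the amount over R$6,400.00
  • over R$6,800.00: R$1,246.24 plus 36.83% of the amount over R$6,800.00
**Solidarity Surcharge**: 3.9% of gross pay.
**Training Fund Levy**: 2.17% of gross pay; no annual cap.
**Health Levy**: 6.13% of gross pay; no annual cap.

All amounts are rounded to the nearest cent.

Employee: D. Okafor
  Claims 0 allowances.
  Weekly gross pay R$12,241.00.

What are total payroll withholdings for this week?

R$4,743.56

Provincial Income Tax: taxable = R$12,241.00
  R$1,246.24 + 36.83% × (R$12,241.00 − R$6,800.00) = R$1,246.24 + 36.83% × R$5,441.00 = R$3,250.16
Solidarity Surcharge: 3.9% × R$12,241.00 = R$477.40
Training Fund Levy: 2.17% × R$12,241.00 = R$265.63
Health Levy: 6.13% × R$12,241.00 = R$750.37
Total: R$3,250.16 + R$477.40 + R$265.63 + R$750.37 = R$4,743.56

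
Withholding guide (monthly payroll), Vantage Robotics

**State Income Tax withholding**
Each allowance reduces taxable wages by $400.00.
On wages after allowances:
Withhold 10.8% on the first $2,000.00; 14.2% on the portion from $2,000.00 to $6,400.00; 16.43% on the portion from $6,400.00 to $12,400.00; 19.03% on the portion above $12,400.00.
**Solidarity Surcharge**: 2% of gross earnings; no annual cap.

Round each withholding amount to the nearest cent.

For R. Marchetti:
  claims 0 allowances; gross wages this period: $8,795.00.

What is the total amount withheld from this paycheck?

$1,410.20

State Income Tax: taxable = $8,795.00
  $840.80 + 16.43% × ($8,795.00 − $6,400.00) = $840.80 + 16.43% × $2,395.00 = $1,234.30
Solidarity Surcharge: 2% × $8,795.00 = $175.90
Total: $1,234.30 + $175.90 = $1,410.20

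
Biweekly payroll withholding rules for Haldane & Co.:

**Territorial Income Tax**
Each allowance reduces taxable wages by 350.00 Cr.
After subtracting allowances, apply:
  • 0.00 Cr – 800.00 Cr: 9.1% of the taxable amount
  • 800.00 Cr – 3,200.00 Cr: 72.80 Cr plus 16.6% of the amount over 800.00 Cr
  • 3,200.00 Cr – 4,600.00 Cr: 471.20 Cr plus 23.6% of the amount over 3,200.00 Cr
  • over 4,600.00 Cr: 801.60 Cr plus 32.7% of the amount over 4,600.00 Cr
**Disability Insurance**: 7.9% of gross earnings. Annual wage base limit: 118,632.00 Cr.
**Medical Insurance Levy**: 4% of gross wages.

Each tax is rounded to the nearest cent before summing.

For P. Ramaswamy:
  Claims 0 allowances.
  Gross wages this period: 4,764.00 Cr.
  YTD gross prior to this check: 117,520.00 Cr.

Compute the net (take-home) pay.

3,630.36 Cr

Territorial Income Tax: taxable = 4,764.00 Cr
  801.60 Cr + 32.7% × (4,764.00 Cr − 4,600.00 Cr) = 801.60 Cr + 32.7% × 164.00 Cr = 855.23 Cr
Disability Insurance: cap 118,632.00 Cr − YTD 117,520.00 Cr = 1,112.00 Cr subject; 7.9% × 1,112.00 Cr = 87.85 Cr
Medical Insurance Levy: 4% × 4,764.00 Cr = 190.56 Cr
Total withheld: 855.23 Cr + 87.85 Cr + 190.56 Cr = 1,133.64 Cr
Net pay: 4,764.00 Cr − 1,133.64 Cr = 3,630.36 Cr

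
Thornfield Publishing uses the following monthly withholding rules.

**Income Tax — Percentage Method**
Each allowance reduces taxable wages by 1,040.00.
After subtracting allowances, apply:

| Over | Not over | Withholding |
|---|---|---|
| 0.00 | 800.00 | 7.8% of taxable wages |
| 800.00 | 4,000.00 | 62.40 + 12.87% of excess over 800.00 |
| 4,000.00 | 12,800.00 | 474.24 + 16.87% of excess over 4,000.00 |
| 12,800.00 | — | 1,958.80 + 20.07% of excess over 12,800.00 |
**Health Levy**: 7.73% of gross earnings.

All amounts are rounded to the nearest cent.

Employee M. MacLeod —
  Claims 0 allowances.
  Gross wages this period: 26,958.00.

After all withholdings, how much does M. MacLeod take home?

20,073.84

Income Tax: taxable = 26,958.00
  1,958.80 + 20.07% × (26,958.00 − 12,800.00) = 1,958.80 + 20.07% × 14,158.00 = 4,800.31
Health Levy: 7.73% × 26,958.00 = 2,083.85
Total withheld: 4,800.31 + 2,083.85 = 6,884.16
Net pay: 26,958.00 − 6,884.16 = 20,073.84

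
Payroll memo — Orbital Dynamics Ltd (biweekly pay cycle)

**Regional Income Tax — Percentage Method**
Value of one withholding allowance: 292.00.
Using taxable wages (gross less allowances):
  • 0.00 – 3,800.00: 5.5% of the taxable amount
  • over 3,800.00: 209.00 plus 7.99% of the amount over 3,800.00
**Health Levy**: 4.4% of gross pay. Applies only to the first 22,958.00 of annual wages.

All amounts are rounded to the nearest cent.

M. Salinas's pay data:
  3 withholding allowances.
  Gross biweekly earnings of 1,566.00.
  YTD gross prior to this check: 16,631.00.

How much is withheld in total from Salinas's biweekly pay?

106.85

Regional Income Tax: taxable = 1,566.00 − 3×292.00 = 690.00
  5.5% × 690.00 = 37.95
Health Levy: 4.4% × 1,566.00 = 68.90
Total: 37.95 + 68.90 = 106.85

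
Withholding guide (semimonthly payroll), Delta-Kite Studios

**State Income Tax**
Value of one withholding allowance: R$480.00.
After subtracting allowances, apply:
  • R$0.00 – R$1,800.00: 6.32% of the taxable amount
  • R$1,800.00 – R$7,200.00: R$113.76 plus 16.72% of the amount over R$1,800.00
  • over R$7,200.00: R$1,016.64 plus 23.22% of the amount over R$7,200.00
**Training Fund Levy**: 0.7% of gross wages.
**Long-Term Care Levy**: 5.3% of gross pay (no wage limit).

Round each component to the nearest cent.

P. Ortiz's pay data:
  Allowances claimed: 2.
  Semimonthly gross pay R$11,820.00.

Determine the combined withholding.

R$2,575.69

State Income Tax: taxable = R$11,820.00 − 2×R$480.00 = R$10,860.00
  R$1,016.64 + 23.22% × (R$10,860.00 − R$7,200.00) = R$1,016.64 + 23.22% × R$3,660.00 = R$1,866.49
Training Fund Levy: 0.7% × R$11,820.00 = R$82.74
Long-Term Care Levy: 5.3% × R$11,820.00 = R$626.46
Total: R$1,866.49 + R$82.74 + R$626.46 = R$2,575.69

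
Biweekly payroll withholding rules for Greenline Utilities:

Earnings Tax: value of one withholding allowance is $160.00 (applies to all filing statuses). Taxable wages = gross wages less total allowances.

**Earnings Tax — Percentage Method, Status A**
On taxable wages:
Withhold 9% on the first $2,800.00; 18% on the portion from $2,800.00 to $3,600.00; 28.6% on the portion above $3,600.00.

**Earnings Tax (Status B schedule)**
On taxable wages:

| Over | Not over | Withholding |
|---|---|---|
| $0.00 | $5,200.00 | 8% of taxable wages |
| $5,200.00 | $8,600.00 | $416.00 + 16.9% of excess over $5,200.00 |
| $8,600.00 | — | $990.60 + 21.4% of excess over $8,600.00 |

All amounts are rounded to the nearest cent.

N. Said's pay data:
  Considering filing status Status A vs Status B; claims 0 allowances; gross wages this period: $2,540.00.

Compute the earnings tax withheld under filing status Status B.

Earnings Tax (Status B): taxable = $2,540.00
  8% × $2,540.00 = $203.20

$203.20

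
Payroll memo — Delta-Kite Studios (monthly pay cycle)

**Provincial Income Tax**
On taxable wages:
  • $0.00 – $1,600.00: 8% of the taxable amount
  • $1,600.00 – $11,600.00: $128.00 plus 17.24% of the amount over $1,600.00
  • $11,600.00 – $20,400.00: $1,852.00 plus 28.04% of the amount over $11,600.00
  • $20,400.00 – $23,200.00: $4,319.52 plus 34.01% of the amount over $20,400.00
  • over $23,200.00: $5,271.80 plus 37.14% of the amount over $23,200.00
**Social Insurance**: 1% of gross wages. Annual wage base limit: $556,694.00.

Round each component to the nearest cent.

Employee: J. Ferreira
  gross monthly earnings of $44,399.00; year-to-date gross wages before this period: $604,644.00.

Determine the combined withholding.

Provincial Income Tax: taxable = $44,399.00
  $5,271.80 + 37.14% × ($44,399.00 − $23,200.00) = $5,271.80 + 37.14% × $21,199.00 = $13,145.11
Social Insurance: YTD $604,644.00 ≥ cap $556,694.00 → $0.00
Total: $13,145.11 + $0.00 = $13,145.11

$13,145.11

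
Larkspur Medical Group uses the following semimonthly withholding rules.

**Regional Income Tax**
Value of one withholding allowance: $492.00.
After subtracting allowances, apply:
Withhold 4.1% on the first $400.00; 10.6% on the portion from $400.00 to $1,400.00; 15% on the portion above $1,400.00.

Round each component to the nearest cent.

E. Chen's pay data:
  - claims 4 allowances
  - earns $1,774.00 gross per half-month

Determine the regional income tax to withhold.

$0.00

Regional Income Tax: taxable = $1,774.00 − 4×$492.00 = $-194.00
  Taxable ≤ 0 → $0.00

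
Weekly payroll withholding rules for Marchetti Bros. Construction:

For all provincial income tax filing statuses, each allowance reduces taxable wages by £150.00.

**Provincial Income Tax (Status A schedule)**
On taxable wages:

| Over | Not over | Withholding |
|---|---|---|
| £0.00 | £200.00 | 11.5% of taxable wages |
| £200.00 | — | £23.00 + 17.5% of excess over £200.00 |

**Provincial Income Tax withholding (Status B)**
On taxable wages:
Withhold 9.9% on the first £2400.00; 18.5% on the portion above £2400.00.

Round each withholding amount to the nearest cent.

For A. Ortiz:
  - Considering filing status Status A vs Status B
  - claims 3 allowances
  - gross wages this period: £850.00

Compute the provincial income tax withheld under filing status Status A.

£58.00

Provincial Income Tax (Status A): taxable = £850.00 − 3×£150.00 = £400.00
  £23.00 + 17.5% × (£400.00 − £200.00) = £23.00 + 17.5% × £200.00 = £58.00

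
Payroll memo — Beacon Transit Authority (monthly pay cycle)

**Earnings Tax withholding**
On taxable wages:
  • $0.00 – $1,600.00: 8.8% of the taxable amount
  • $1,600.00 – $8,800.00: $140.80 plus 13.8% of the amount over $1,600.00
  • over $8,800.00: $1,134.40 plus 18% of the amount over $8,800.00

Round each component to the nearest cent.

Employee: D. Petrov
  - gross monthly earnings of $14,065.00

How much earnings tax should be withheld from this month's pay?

Earnings Tax: taxable = $14,065.00
  $1,134.40 + 18% × ($14,065.00 − $8,800.00) = $1,134.40 + 18% × $5,265.00 = $2,082.10

$2,082.10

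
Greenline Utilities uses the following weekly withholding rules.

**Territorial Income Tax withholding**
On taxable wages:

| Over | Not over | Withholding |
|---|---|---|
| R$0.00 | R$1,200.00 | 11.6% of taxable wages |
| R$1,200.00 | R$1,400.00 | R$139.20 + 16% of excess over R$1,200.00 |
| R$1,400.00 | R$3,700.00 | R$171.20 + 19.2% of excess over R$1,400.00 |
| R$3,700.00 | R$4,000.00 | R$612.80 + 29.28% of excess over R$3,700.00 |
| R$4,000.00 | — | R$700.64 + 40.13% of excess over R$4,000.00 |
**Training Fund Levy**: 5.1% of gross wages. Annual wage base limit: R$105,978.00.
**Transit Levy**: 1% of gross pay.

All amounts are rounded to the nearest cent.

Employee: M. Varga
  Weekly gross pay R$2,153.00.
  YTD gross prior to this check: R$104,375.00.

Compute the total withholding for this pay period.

R$419.06

Territorial Income Tax: taxable = R$2,153.00
  R$171.20 + 19.2% × (R$2,153.00 − R$1,400.00) = R$171.20 + 19.2% × R$753.00 = R$315.78
Training Fund Levy: cap R$105,978.00 − YTD R$104,375.00 = R$1,603.00 subject; 5.1% × R$1,603.00 = R$81.75
Transit Levy: 1% × R$2,153.00 = R$21.53
Total: R$315.78 + R$81.75 + R$21.53 = R$419.06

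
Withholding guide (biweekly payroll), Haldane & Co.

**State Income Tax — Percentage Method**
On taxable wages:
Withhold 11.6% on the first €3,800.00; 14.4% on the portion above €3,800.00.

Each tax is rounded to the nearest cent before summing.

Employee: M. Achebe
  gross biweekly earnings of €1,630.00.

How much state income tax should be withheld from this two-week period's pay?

€189.08

State Income Tax: taxable = €1,630.00
  11.6% × €1,630.00 = €189.08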